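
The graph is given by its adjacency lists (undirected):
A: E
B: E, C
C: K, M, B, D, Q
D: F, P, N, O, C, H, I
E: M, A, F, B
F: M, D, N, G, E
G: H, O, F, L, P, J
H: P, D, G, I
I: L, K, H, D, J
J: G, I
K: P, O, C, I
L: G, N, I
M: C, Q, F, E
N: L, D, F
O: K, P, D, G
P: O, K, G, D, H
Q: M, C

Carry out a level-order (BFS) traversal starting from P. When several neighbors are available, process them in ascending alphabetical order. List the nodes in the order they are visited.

P D G H K O C F I N J L B M Q E A

Visit P; enqueue D, G, H, K, O → queue [D, G, H, K, O]
Visit D; enqueue C, F, I, N → queue [G, H, K, O, C, F, I, N]
Visit G; enqueue J, L → queue [H, K, O, C, F, I, N, J, L]
Visit H → queue [K, O, C, F, I, N, J, L]
Visit K → queue [O, C, F, I, N, J, L]
Visit O → queue [C, F, I, N, J, L]
Visit C; enqueue B, M, Q → queue [F, I, N, J, L, B, M, Q]
Visit F; enqueue E → queue [I, N, J, L, B, M, Q, E]
Visit I → queue [N, J, L, B, M, Q, E]
Visit N → queue [J, L, B, M, Q, E]
Visit J → queue [L, B, M, Q, E]
Visit L → queue [B, M, Q, E]
Visit B → queue [M, Q, E]
Visit M → queue [Q, E]
Visit Q → queue [E]
Visit E; enqueue A → queue [A]
Visit A → queue []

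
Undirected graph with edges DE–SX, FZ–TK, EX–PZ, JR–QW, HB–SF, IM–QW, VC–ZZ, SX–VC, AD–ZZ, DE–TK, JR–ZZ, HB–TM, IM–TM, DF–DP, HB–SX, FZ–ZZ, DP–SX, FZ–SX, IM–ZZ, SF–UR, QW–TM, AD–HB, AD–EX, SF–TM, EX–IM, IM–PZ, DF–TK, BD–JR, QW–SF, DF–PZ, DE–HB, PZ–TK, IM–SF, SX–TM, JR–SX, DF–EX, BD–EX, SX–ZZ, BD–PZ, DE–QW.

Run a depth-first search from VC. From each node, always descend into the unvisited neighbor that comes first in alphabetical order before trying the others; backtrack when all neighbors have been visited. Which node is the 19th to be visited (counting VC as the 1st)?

UR

Visit VC
VC → SX
SX → DE
DE → HB
HB → AD
AD → EX
EX → BD
BD → JR
JR → QW
QW → IM
IM → PZ
PZ → DF
DF → DP
DF → TK
TK → FZ
FZ → ZZ
IM → SF
SF → TM
SF → UR

Visit order: VC, SX, DE, HB, AD, EX, BD, JR, QW, IM, PZ, DF, DP, TK, FZ, ZZ, SF, TM, UR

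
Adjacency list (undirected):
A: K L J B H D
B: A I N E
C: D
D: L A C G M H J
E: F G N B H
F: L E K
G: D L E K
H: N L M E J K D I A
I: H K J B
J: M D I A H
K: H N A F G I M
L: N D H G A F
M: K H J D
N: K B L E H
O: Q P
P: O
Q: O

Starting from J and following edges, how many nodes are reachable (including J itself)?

14

BFS from J visits: J, A, D, H, I, M, B, K, L, C, G, E, N, F
Reachable nodes: 14 of 17 total.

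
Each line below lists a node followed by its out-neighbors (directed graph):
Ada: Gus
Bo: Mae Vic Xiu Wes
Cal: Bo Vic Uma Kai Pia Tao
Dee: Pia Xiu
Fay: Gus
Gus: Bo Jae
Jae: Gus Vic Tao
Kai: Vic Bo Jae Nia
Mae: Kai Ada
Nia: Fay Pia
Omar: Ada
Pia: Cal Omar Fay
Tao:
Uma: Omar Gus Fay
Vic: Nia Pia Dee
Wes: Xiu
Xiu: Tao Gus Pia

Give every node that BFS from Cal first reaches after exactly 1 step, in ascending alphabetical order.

Bo, Kai, Pia, Tao, Uma, Vic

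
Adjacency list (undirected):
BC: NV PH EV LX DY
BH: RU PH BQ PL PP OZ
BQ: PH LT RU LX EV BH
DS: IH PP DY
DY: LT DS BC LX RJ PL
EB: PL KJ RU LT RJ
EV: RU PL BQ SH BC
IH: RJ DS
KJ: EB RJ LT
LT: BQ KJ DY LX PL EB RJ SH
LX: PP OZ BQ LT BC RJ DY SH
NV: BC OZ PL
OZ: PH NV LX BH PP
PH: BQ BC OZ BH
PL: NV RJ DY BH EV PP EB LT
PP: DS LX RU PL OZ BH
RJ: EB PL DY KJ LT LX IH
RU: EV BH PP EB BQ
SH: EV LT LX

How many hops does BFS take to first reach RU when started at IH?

Level 0: IH
Level 1: DS, RJ
Level 2: DY, EB, KJ, LT, LX, PL, PP
Level 3: BC, BH, BQ, EV, NV, OZ, RU, SH
Level 4: PH
RU first appears at level 3.

3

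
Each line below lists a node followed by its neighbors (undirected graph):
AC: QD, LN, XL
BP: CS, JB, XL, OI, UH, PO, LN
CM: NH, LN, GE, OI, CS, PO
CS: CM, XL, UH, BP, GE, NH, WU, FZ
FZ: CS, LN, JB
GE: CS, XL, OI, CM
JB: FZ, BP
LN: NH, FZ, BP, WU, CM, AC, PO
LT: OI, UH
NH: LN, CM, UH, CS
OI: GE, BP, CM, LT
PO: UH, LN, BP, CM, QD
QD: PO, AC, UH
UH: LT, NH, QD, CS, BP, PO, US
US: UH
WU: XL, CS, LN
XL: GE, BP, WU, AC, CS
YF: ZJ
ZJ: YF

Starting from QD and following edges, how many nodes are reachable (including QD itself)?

17

BFS from QD visits: QD, PO, AC, UH, LN, BP, CM, XL, LT, NH, CS, US, FZ, WU, JB, OI, GE
Reachable nodes: 17 of 19 total.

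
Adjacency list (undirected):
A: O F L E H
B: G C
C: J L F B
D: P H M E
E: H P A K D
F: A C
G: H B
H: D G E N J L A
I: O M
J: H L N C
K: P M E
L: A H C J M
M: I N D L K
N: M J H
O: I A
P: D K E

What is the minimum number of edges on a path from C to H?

Level 0: C
Level 1: B, F, J, L
Level 2: A, G, H, M, N
Level 3: D, E, I, K, O
Level 4: P
H first appears at level 2.

2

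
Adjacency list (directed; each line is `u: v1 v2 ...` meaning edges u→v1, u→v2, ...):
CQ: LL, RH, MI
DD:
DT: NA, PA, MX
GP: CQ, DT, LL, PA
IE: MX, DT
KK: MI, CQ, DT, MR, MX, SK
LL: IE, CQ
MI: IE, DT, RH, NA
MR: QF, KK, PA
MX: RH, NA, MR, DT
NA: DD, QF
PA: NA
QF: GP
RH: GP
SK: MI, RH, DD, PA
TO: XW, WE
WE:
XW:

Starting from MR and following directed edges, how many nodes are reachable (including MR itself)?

15

BFS from MR visits: MR, KK, PA, QF, CQ, DT, MI, MX, SK, NA, GP, LL, RH, IE, DD
Reachable nodes: 15 of 18 total.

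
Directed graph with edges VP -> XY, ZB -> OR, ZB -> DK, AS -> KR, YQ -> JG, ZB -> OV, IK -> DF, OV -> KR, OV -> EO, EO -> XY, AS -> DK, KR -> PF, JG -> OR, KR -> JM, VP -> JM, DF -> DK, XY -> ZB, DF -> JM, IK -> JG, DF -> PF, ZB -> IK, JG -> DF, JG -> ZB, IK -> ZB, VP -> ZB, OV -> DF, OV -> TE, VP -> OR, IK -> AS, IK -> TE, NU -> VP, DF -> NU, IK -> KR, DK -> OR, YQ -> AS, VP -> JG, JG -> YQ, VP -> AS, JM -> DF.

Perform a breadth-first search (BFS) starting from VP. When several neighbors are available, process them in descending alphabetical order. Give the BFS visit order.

Visit VP; enqueue ZB, XY, OR, JM, JG, AS → queue [ZB, XY, OR, JM, JG, AS]
Visit ZB; enqueue OV, IK, DK → queue [XY, OR, JM, JG, AS, OV, IK, DK]
Visit XY → queue [OR, JM, JG, AS, OV, IK, DK]
Visit OR → queue [JM, JG, AS, OV, IK, DK]
Visit JM; enqueue DF → queue [JG, AS, OV, IK, DK, DF]
Visit JG; enqueue YQ → queue [AS, OV, IK, DK, DF, YQ]
Visit AS; enqueue KR → queue [OV, IK, DK, DF, YQ, KR]
Visit OV; enqueue TE, EO → queue [IK, DK, DF, YQ, KR, TE, EO]
Visit IK → queue [DK, DF, YQ, KR, TE, EO]
Visit DK → queue [DF, YQ, KR, TE, EO]
Visit DF; enqueue PF, NU → queue [YQ, KR, TE, EO, PF, NU]
Visit YQ → queue [KR, TE, EO, PF, NU]
Visit KR → queue [TE, EO, PF, NU]
Visit TE → queue [EO, PF, NU]
Visit EO → queue [PF, NU]
Visit PF → queue [NU]
Visit NU → queue []

VP, ZB, XY, OR, JM, JG, AS, OV, IK, DK, DF, YQ, KR, TE, EO, PF, NU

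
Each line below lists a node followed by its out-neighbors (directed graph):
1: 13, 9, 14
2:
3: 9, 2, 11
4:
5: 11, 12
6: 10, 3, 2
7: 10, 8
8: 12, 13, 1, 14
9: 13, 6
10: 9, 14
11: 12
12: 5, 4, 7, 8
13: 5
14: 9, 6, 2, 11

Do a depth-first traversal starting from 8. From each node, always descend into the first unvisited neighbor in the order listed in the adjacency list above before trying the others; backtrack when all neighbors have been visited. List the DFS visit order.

8, 12, 5, 11, 4, 7, 10, 9, 13, 6, 3, 2, 14, 1

Visit 8
8 → 12
12 → 5
5 → 11
12 → 4
12 → 7
7 → 10
10 → 9
9 → 13
9 → 6
6 → 3
3 → 2
10 → 14
8 → 1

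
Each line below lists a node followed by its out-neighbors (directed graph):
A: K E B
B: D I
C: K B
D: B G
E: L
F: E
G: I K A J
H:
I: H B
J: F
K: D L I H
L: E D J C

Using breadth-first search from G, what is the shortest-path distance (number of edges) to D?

2

Level 0: G
Level 1: A, I, J, K
Level 2: B, D, E, F, H, L
Level 3: C
D first appears at level 2.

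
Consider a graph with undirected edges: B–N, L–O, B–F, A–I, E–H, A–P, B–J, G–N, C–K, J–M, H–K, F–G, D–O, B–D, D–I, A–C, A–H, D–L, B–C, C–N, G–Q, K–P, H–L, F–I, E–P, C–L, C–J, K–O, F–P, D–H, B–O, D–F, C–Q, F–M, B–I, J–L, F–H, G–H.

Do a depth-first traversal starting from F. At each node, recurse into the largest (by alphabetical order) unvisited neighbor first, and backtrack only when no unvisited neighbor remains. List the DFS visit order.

Visit F
F → P
P → K
K → O
O → L
L → J
J → M
J → C
C → Q
Q → G
G → N
N → B
B → I
I → D
D → H
H → E
H → A

F P K O L J M C Q G N B I D H E A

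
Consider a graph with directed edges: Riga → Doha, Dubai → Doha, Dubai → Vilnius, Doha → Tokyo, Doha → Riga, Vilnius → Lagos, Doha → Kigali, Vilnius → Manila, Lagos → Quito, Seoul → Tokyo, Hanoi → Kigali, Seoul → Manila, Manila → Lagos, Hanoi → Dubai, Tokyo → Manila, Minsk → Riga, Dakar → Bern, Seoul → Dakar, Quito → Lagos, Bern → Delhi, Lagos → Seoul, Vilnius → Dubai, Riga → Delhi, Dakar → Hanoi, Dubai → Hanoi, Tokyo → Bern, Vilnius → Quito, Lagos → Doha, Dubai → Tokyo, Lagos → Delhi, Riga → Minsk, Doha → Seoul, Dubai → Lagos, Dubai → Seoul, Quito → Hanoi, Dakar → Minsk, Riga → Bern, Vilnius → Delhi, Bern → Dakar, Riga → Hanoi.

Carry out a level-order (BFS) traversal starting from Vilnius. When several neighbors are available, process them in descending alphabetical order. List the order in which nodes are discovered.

Visit Vilnius; enqueue Quito, Manila, Lagos, Dubai, Delhi → queue [Quito, Manila, Lagos, Dubai, Delhi]
Visit Quito; enqueue Hanoi → queue [Manila, Lagos, Dubai, Delhi, Hanoi]
Visit Manila → queue [Lagos, Dubai, Delhi, Hanoi]
Visit Lagos; enqueue Seoul, Doha → queue [Dubai, Delhi, Hanoi, Seoul, Doha]
Visit Dubai; enqueue Tokyo → queue [Delhi, Hanoi, Seoul, Doha, Tokyo]
Visit Delhi → queue [Hanoi, Seoul, Doha, Tokyo]
Visit Hanoi; enqueue Kigali → queue [Seoul, Doha, Tokyo, Kigali]
Visit Seoul; enqueue Dakar → queue [Doha, Tokyo, Kigali, Dakar]
Visit Doha; enqueue Riga → queue [Tokyo, Kigali, Dakar, Riga]
Visit Tokyo; enqueue Bern → queue [Kigali, Dakar, Riga, Bern]
Visit Kigali → queue [Dakar, Riga, Bern]
Visit Dakar; enqueue Minsk → queue [Riga, Bern, Minsk]
Visit Riga → queue [Bern, Minsk]
Visit Bern → queue [Minsk]
Visit Minsk → queue []

Vilnius, Quito, Manila, Lagos, Dubai, Delhi, Hanoi, Seoul, Doha, Tokyo, Kigali, Dakar, Riga, Bern, Minsk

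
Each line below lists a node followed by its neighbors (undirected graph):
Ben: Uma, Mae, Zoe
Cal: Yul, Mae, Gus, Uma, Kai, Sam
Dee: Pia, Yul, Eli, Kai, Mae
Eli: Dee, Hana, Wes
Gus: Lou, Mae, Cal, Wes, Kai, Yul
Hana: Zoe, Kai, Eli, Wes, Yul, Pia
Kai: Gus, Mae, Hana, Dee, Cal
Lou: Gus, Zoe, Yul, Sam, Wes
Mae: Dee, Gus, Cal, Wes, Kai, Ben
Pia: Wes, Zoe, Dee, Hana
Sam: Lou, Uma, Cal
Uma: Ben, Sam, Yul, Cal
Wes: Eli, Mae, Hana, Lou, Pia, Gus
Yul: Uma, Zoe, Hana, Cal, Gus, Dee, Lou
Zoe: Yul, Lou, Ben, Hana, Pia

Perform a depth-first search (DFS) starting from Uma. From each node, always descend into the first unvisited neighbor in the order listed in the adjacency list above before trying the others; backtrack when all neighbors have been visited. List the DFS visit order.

Visit Uma
Uma → Ben
Ben → Mae
Mae → Dee
Dee → Pia
Pia → Wes
Wes → Eli
Eli → Hana
Hana → Zoe
Zoe → Yul
Yul → Cal
Cal → Gus
Gus → Lou
Lou → Sam
Gus → Kai

Uma, Ben, Mae, Dee, Pia, Wes, Eli, Hana, Zoe, Yul, Cal, Gus, Lou, Sam, Kai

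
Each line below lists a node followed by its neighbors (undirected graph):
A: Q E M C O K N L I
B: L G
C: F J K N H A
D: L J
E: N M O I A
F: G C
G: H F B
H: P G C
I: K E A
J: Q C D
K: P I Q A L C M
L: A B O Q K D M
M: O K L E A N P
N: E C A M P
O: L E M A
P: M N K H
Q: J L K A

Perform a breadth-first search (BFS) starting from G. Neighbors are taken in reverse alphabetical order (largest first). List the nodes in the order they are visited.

G -> H -> F -> B -> P -> C -> L -> N -> M -> K -> J -> A -> Q -> O -> D -> E -> I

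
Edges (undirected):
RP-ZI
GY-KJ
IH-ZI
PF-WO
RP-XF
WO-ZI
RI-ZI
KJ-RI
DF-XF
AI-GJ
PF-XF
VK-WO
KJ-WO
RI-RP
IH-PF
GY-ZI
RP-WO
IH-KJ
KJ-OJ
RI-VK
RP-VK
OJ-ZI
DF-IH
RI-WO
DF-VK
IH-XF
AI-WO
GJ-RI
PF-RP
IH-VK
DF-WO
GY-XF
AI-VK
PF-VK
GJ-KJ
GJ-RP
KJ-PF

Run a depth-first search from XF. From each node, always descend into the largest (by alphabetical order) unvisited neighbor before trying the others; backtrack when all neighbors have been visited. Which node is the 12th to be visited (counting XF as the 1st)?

GY

Visit XF
XF → RP
RP → ZI
ZI → WO
WO → VK
VK → RI
RI → KJ
KJ → PF
PF → IH
IH → DF
KJ → OJ
KJ → GY
KJ → GJ
GJ → AI

Visit order: XF, RP, ZI, WO, VK, RI, KJ, PF, IH, DF, OJ, GY, GJ, AI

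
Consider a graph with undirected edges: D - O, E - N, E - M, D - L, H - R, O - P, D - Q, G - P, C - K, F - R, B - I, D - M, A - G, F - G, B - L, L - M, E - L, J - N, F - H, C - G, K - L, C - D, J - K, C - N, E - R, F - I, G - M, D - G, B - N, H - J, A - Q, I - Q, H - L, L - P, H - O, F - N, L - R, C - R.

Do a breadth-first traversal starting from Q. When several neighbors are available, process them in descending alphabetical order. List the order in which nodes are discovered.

Visit Q; enqueue I, D, A → queue [I, D, A]
Visit I; enqueue F, B → queue [D, A, F, B]
Visit D; enqueue O, M, L, G, C → queue [A, F, B, O, M, L, G, C]
Visit A → queue [F, B, O, M, L, G, C]
Visit F; enqueue R, N, H → queue [B, O, M, L, G, C, R, N, H]
Visit B → queue [O, M, L, G, C, R, N, H]
Visit O; enqueue P → queue [M, L, G, C, R, N, H, P]
Visit M; enqueue E → queue [L, G, C, R, N, H, P, E]
Visit L; enqueue K → queue [G, C, R, N, H, P, E, K]
Visit G → queue [C, R, N, H, P, E, K]
Visit C → queue [R, N, H, P, E, K]
Visit R → queue [N, H, P, E, K]
Visit N; enqueue J → queue [H, P, E, K, J]
Visit H → queue [P, E, K, J]
Visit P → queue [E, K, J]
Visit E → queue [K, J]
Visit K → queue [J]
Visit J → queue []

Q -> I -> D -> A -> F -> B -> O -> M -> L -> G -> C -> R -> N -> H -> P -> E -> K -> J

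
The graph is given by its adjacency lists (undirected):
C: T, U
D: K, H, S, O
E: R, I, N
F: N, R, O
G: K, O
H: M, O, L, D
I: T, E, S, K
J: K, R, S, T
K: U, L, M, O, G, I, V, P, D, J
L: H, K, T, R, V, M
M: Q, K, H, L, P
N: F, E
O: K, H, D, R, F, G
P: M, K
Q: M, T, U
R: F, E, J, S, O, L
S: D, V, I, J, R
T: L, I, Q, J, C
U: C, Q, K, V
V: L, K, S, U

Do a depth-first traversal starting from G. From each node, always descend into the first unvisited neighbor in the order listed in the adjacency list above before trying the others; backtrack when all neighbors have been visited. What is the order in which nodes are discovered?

Visit G
G → K
K → U
U → C
C → T
T → L
L → H
H → M
M → Q
M → P
H → O
O → D
D → S
S → V
S → I
I → E
E → R
R → F
F → N
R → J

G K U C T L H M Q P O D S V I E R F N J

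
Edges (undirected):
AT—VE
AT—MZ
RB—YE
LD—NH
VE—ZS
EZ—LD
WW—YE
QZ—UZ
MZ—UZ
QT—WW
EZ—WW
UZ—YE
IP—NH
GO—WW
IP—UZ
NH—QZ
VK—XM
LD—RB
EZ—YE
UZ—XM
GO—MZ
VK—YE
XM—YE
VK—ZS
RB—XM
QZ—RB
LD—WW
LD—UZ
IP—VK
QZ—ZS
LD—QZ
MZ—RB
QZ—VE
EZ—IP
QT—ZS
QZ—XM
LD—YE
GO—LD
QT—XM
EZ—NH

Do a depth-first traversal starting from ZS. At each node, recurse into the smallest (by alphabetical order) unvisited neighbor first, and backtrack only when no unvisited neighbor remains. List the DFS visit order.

Visit ZS
ZS → QT
QT → WW
WW → EZ
EZ → IP
IP → NH
NH → LD
LD → GO
GO → MZ
MZ → AT
AT → VE
VE → QZ
QZ → RB
RB → XM
XM → UZ
UZ → YE
YE → VK

ZS QT WW EZ IP NH LD GO MZ AT VE QZ RB XM UZ YE VK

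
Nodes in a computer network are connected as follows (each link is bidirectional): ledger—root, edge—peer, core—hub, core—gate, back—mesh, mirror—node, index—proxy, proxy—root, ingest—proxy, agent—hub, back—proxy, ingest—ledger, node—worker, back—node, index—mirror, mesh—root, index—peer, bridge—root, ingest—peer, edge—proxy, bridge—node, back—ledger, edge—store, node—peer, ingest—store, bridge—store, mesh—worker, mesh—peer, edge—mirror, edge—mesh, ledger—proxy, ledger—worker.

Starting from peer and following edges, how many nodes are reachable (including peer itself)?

14

BFS from peer visits: peer, node, mesh, ingest, index, edge, worker, mirror, bridge, back, root, store, proxy, ledger
Reachable nodes: 14 of 18 total.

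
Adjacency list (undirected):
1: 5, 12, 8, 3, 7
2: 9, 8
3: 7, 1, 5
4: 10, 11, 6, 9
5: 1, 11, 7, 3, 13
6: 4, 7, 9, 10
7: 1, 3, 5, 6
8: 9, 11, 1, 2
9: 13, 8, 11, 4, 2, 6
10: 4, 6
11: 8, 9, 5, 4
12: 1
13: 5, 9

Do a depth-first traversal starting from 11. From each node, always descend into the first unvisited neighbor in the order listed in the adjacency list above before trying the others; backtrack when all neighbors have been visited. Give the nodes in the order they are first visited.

Visit 11
11 → 8
8 → 9
9 → 13
13 → 5
5 → 1
1 → 12
1 → 3
3 → 7
7 → 6
6 → 4
4 → 10
9 → 2

11, 8, 9, 13, 5, 1, 12, 3, 7, 6, 4, 10, 2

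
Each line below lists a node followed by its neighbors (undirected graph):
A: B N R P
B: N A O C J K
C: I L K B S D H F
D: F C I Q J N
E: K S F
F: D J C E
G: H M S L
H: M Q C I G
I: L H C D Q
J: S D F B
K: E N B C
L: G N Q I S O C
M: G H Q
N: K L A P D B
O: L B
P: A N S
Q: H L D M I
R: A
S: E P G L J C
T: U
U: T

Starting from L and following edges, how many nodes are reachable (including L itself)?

BFS from L visits: L, S, Q, O, N, I, G, C, P, J, E, M, H, D, B, K, A, F, R
Reachable nodes: 19 of 21 total.

19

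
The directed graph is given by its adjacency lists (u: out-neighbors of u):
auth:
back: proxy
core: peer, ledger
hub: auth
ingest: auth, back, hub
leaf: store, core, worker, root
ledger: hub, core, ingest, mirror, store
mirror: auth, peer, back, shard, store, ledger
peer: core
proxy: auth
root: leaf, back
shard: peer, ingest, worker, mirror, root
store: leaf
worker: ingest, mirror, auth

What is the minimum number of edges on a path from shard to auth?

2

Level 0: shard
Level 1: ingest, mirror, peer, root, worker
Level 2: auth, back, core, hub, leaf, ledger, store
Level 3: proxy
auth first appears at level 2.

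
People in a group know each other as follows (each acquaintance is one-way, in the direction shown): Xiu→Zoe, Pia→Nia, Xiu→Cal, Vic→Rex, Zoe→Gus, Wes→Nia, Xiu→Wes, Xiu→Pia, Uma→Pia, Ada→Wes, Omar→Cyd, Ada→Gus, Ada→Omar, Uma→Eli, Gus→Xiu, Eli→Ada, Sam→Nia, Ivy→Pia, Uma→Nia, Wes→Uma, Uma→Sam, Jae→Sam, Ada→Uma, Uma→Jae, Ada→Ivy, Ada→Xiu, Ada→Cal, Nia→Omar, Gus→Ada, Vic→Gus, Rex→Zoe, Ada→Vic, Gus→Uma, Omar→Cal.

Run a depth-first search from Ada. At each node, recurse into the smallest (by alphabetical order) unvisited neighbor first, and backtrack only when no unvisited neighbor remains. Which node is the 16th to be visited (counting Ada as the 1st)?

Vic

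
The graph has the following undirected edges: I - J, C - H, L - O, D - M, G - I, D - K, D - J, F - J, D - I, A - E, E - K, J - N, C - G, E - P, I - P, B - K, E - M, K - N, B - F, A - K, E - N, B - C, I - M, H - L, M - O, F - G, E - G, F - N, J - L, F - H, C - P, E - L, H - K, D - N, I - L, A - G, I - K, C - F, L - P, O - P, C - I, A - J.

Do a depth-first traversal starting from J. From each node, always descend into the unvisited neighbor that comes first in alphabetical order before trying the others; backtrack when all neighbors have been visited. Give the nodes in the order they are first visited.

J -> A -> E -> G -> C -> B -> F -> H -> K -> D -> I -> L -> O -> M -> P -> N

Visit J
J → A
A → E
E → G
G → C
C → B
B → F
F → H
H → K
K → D
D → I
I → L
L → O
O → M
O → P
D → N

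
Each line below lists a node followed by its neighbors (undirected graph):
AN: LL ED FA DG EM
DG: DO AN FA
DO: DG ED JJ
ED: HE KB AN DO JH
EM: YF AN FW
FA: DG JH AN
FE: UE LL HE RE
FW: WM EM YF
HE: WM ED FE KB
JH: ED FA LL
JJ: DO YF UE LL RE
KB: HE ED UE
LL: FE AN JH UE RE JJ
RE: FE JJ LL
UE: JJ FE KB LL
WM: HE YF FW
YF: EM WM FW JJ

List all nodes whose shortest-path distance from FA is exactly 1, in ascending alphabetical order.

AN, DG, JH

Level 0: FA
Level 1: AN, DG, JH
Level 2: DO, ED, EM, LL
Level 3: FE, FW, HE, JJ, KB, RE, UE, YF
Level 4: WM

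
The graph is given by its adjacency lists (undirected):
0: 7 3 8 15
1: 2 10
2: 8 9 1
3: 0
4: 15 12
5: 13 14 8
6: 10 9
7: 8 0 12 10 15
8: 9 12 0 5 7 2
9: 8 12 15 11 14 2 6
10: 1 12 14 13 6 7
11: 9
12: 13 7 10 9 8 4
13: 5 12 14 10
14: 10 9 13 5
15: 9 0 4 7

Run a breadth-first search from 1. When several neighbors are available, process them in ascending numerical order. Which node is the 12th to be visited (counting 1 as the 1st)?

5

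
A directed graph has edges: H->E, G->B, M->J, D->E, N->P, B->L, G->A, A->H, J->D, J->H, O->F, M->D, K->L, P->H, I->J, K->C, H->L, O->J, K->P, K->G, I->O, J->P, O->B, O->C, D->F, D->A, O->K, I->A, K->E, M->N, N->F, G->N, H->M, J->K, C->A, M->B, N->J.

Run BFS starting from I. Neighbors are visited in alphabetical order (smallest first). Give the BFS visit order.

I, A, J, O, H, D, K, P, B, C, F, E, L, M, G, N

Visit I; enqueue A, J, O → queue [A, J, O]
Visit A; enqueue H → queue [J, O, H]
Visit J; enqueue D, K, P → queue [O, H, D, K, P]
Visit O; enqueue B, C, F → queue [H, D, K, P, B, C, F]
Visit H; enqueue E, L, M → queue [D, K, P, B, C, F, E, L, M]
Visit D → queue [K, P, B, C, F, E, L, M]
Visit K; enqueue G → queue [P, B, C, F, E, L, M, G]
Visit P → queue [B, C, F, E, L, M, G]
Visit B → queue [C, F, E, L, M, G]
Visit C → queue [F, E, L, M, G]
Visit F → queue [E, L, M, G]
Visit E → queue [L, M, G]
Visit L → queue [M, G]
Visit M; enqueue N → queue [G, N]
Visit G → queue [N]
Visit N → queue []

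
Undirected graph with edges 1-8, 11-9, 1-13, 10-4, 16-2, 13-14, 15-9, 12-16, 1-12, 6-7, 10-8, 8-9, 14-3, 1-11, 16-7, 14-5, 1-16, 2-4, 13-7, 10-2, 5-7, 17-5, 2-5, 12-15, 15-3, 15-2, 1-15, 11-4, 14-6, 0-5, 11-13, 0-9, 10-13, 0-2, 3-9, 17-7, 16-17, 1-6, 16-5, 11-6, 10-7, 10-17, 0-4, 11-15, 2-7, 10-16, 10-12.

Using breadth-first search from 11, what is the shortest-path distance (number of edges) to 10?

2

Level 0: 11
Level 1: 1, 4, 6, 9, 13, 15
Level 2: 0, 2, 3, 7, 8, 10, 12, 14, 16
Level 3: 5, 17
10 first appears at level 2.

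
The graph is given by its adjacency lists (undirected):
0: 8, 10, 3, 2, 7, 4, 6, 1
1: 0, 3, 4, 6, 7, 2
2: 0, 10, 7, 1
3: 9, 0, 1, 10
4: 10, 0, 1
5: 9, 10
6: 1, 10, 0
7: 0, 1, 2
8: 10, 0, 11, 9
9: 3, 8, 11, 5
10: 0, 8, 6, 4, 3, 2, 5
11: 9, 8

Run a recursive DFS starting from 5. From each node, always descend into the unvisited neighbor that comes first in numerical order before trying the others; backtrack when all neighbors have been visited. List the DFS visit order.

5 -> 9 -> 3 -> 0 -> 1 -> 2 -> 7 -> 10 -> 4 -> 6 -> 8 -> 11

Visit 5
5 → 9
9 → 3
3 → 0
0 → 1
1 → 2
2 → 7
2 → 10
10 → 4
10 → 6
10 → 8
8 → 11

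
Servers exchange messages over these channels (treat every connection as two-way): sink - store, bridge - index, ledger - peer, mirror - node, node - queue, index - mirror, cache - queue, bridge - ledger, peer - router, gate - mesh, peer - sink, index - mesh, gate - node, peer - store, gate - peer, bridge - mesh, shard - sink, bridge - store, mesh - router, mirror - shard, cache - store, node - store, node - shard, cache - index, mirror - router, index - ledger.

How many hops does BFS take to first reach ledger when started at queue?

3

Level 0: queue
Level 1: cache, node
Level 2: gate, index, mirror, shard, store
Level 3: bridge, ledger, mesh, peer, router, sink
ledger first appears at level 3.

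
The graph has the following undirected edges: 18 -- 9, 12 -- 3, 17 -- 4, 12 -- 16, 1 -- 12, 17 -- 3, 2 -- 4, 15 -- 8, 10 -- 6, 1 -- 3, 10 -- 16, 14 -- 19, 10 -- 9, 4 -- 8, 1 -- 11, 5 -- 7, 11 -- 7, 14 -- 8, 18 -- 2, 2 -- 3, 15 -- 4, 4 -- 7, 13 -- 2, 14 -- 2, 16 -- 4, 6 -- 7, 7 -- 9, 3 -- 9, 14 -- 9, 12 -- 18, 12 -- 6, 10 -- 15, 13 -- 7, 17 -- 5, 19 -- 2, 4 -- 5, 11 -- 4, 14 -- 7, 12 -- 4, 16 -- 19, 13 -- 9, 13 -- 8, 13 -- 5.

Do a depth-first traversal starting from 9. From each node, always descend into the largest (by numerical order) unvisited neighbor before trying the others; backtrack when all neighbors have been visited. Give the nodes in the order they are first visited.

9, 18, 12, 16, 19, 14, 8, 15, 10, 6, 7, 13, 5, 17, 4, 11, 1, 3, 2

Visit 9
9 → 18
18 → 12
12 → 16
16 → 19
19 → 14
14 → 8
8 → 15
15 → 10
10 → 6
6 → 7
7 → 13
13 → 5
5 → 17
17 → 4
4 → 11
11 → 1
1 → 3
3 → 2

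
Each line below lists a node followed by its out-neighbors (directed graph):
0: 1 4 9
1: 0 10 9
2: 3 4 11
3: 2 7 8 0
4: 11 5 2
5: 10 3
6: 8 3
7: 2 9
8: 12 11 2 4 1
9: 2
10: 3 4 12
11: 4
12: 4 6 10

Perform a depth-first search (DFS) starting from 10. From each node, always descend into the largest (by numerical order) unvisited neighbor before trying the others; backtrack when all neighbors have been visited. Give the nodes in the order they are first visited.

10 → 12 → 6 → 8 → 11 → 4 → 5 → 3 → 7 → 9 → 2 → 0 → 1

Visit 10
10 → 12
12 → 6
6 → 8
8 → 11
11 → 4
4 → 5
5 → 3
3 → 7
7 → 9
9 → 2
3 → 0
0 → 1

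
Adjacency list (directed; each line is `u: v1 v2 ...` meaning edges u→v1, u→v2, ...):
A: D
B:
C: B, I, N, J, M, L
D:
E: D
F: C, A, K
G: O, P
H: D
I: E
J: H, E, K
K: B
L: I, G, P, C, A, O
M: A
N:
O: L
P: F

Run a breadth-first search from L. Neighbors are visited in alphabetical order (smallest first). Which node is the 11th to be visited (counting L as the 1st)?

M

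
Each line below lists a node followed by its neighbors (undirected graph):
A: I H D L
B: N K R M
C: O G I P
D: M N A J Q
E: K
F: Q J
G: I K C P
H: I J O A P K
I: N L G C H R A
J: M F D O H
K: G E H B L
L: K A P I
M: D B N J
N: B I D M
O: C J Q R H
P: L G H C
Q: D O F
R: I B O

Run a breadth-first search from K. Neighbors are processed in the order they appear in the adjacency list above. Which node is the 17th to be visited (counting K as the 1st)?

D

Visit K; enqueue G, E, H, B, L → queue [G, E, H, B, L]
Visit G; enqueue I, C, P → queue [E, H, B, L, I, C, P]
Visit E → queue [H, B, L, I, C, P]
Visit H; enqueue J, O, A → queue [B, L, I, C, P, J, O, A]
Visit B; enqueue N, R, M → queue [L, I, C, P, J, O, A, N, R, M]
Visit L → queue [I, C, P, J, O, A, N, R, M]
Visit I → queue [C, P, J, O, A, N, R, M]
Visit C → queue [P, J, O, A, N, R, M]
Visit P → queue [J, O, A, N, R, M]
Visit J; enqueue F, D → queue [O, A, N, R, M, F, D]
Visit O; enqueue Q → queue [A, N, R, M, F, D, Q]
Visit A → queue [N, R, M, F, D, Q]
Visit N → queue [R, M, F, D, Q]
Visit R → queue [M, F, D, Q]
Visit M → queue [F, D, Q]
Visit F → queue [D, Q]
Visit D → queue [Q]
Visit Q → queue []

Visit order: K, G, E, H, B, L, I, C, P, J, O, A, N, R, M, F, D, Q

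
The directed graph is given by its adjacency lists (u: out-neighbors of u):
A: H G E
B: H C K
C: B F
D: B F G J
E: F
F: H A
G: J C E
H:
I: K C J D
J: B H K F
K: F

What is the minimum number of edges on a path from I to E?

3

Level 0: I
Level 1: C, D, J, K
Level 2: B, F, G, H
Level 3: A, E
E first appears at level 3.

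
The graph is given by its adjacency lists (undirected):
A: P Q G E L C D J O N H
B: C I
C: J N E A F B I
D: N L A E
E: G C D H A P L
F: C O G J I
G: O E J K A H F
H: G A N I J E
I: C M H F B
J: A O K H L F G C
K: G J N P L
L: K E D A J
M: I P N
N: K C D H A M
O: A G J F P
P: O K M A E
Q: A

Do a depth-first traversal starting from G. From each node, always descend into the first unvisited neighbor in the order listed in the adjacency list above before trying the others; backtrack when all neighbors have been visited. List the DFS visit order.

G, O, A, P, K, J, H, N, C, E, D, L, F, I, M, B, Q

Visit G
G → O
O → A
A → P
P → K
K → J
J → H
H → N
N → C
C → E
E → D
D → L
C → F
F → I
I → M
I → B
A → Q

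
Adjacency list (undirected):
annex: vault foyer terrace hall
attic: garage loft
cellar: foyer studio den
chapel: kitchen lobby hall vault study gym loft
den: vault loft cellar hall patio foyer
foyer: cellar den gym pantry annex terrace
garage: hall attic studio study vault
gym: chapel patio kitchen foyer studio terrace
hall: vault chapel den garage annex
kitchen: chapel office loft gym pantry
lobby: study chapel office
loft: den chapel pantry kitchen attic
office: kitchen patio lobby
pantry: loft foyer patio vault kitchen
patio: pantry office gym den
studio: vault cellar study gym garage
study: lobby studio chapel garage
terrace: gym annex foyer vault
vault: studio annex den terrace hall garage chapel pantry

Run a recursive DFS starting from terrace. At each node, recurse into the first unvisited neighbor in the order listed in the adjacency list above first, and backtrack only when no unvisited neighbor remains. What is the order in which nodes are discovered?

Visit terrace
terrace → gym
gym → chapel
chapel → kitchen
kitchen → office
office → patio
patio → pantry
pantry → loft
loft → den
den → vault
vault → studio
studio → cellar
cellar → foyer
foyer → annex
annex → hall
hall → garage
garage → attic
garage → study
study → lobby

terrace → gym → chapel → kitchen → office → patio → pantry → loft → den → vault → studio → cellar → foyer → annex → hall → garage → attic → study → lobby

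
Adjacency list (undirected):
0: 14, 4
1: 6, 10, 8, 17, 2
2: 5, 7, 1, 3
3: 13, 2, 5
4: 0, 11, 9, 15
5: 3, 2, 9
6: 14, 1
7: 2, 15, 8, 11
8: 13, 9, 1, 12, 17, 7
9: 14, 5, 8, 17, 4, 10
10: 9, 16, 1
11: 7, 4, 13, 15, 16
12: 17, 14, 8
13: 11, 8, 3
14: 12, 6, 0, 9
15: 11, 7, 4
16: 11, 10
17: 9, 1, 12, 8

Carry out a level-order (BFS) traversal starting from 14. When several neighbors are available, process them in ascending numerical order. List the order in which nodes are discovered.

14, 0, 6, 9, 12, 4, 1, 5, 8, 10, 17, 11, 15, 2, 3, 7, 13, 16

Visit 14; enqueue 0, 6, 9, 12 → queue [0, 6, 9, 12]
Visit 0; enqueue 4 → queue [6, 9, 12, 4]
Visit 6; enqueue 1 → queue [9, 12, 4, 1]
Visit 9; enqueue 5, 8, 10, 17 → queue [12, 4, 1, 5, 8, 10, 17]
Visit 12 → queue [4, 1, 5, 8, 10, 17]
Visit 4; enqueue 11, 15 → queue [1, 5, 8, 10, 17, 11, 15]
Visit 1; enqueue 2 → queue [5, 8, 10, 17, 11, 15, 2]
Visit 5; enqueue 3 → queue [8, 10, 17, 11, 15, 2, 3]
Visit 8; enqueue 7, 13 → queue [10, 17, 11, 15, 2, 3, 7, 13]
Visit 10; enqueue 16 → queue [17, 11, 15, 2, 3, 7, 13, 16]
Visit 17 → queue [11, 15, 2, 3, 7, 13, 16]
Visit 11 → queue [15, 2, 3, 7, 13, 16]
Visit 15 → queue [2, 3, 7, 13, 16]
Visit 2 → queue [3, 7, 13, 16]
Visit 3 → queue [7, 13, 16]
Visit 7 → queue [13, 16]
Visit 13 → queue [16]
Visit 16 → queue []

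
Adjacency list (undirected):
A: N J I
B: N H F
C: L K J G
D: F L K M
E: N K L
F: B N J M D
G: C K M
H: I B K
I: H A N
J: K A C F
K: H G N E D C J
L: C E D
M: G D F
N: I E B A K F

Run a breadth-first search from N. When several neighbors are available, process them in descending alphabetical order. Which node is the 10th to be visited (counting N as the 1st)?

Visit N; enqueue K, I, F, E, B, A → queue [K, I, F, E, B, A]
Visit K; enqueue J, H, G, D, C → queue [I, F, E, B, A, J, H, G, D, C]
Visit I → queue [F, E, B, A, J, H, G, D, C]
Visit F; enqueue M → queue [E, B, A, J, H, G, D, C, M]
Visit E; enqueue L → queue [B, A, J, H, G, D, C, M, L]
Visit B → queue [A, J, H, G, D, C, M, L]
Visit A → queue [J, H, G, D, C, M, L]
Visit J → queue [H, G, D, C, M, L]
Visit H → queue [G, D, C, M, L]
Visit G → queue [D, C, M, L]
Visit D → queue [C, M, L]
Visit C → queue [M, L]
Visit M → queue [L]
Visit L → queue []

Visit order: N, K, I, F, E, B, A, J, H, G, D, C, M, L

G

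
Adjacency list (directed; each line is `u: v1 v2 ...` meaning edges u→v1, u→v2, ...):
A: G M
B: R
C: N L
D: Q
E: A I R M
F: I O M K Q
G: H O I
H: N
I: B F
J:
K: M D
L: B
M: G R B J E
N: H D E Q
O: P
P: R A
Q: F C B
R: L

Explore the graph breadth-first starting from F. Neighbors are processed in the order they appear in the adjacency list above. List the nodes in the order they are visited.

F, I, O, M, K, Q, B, P, G, R, J, E, D, C, A, H, L, N

Visit F; enqueue I, O, M, K, Q → queue [I, O, M, K, Q]
Visit I; enqueue B → queue [O, M, K, Q, B]
Visit O; enqueue P → queue [M, K, Q, B, P]
Visit M; enqueue G, R, J, E → queue [K, Q, B, P, G, R, J, E]
Visit K; enqueue D → queue [Q, B, P, G, R, J, E, D]
Visit Q; enqueue C → queue [B, P, G, R, J, E, D, C]
Visit B → queue [P, G, R, J, E, D, C]
Visit P; enqueue A → queue [G, R, J, E, D, C, A]
Visit G; enqueue H → queue [R, J, E, D, C, A, H]
Visit R; enqueue L → queue [J, E, D, C, A, H, L]
Visit J → queue [E, D, C, A, H, L]
Visit E → queue [D, C, A, H, L]
Visit D → queue [C, A, H, L]
Visit C; enqueue N → queue [A, H, L, N]
Visit A → queue [H, L, N]
Visit H → queue [L, N]
Visit L → queue [N]
Visit N → queue []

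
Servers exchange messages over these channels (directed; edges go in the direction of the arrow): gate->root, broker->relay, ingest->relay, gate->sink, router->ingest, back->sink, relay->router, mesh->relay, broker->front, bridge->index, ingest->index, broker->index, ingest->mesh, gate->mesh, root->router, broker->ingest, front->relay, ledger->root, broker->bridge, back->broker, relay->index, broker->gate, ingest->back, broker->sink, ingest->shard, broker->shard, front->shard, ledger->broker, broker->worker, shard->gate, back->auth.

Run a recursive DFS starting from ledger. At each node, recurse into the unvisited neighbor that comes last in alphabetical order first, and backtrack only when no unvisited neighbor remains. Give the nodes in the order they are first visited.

ledger, root, router, ingest, shard, gate, sink, mesh, relay, index, back, broker, worker, front, bridge, auth

Visit ledger
ledger → root
root → router
router → ingest
ingest → shard
shard → gate
gate → sink
gate → mesh
mesh → relay
relay → index
ingest → back
back → broker
broker → worker
broker → front
broker → bridge
back → auth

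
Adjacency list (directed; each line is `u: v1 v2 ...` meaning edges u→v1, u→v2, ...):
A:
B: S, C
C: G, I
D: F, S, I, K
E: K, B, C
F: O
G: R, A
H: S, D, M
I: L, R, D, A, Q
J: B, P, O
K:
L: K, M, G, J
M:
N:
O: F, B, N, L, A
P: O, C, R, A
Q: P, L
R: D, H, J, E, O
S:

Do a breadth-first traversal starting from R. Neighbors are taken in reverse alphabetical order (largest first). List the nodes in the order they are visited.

Visit R; enqueue O, J, H, E, D → queue [O, J, H, E, D]
Visit O; enqueue N, L, F, B, A → queue [J, H, E, D, N, L, F, B, A]
Visit J; enqueue P → queue [H, E, D, N, L, F, B, A, P]
Visit H; enqueue S, M → queue [E, D, N, L, F, B, A, P, S, M]
Visit E; enqueue K, C → queue [D, N, L, F, B, A, P, S, M, K, C]
Visit D; enqueue I → queue [N, L, F, B, A, P, S, M, K, C, I]
Visit N → queue [L, F, B, A, P, S, M, K, C, I]
Visit L; enqueue G → queue [F, B, A, P, S, M, K, C, I, G]
Visit F → queue [B, A, P, S, M, K, C, I, G]
Visit B → queue [A, P, S, M, K, C, I, G]
Visit A → queue [P, S, M, K, C, I, G]
Visit P → queue [S, M, K, C, I, G]
Visit S → queue [M, K, C, I, G]
Visit M → queue [K, C, I, G]
Visit K → queue [C, I, G]
Visit C → queue [I, G]
Visit I; enqueue Q → queue [G, Q]
Visit G → queue [Q]
Visit Q → queue []

R, O, J, H, E, D, N, L, F, B, A, P, S, M, K, C, I, G, Q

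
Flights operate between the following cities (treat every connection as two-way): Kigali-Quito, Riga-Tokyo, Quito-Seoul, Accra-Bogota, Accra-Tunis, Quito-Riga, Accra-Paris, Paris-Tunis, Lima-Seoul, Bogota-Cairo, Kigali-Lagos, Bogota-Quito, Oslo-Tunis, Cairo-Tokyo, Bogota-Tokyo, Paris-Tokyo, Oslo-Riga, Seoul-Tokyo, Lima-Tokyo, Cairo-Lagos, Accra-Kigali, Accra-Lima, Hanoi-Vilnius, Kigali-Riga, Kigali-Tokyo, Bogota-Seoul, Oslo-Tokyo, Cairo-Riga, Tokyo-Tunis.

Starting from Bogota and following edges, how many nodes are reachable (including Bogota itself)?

BFS from Bogota visits: Bogota, Accra, Cairo, Quito, Seoul, Tokyo, Kigali, Lima, Paris, Tunis, Lagos, Riga, Oslo
Reachable nodes: 13 of 15 total.

13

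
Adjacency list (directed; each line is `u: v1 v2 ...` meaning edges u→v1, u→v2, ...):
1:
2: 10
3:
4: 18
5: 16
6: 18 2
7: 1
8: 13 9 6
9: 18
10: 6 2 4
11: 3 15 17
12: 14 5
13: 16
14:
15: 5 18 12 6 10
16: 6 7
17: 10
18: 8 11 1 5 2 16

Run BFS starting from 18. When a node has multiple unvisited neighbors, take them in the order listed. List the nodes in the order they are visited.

Visit 18; enqueue 8, 11, 1, 5, 2, 16 → queue [8, 11, 1, 5, 2, 16]
Visit 8; enqueue 13, 9, 6 → queue [11, 1, 5, 2, 16, 13, 9, 6]
Visit 11; enqueue 3, 15, 17 → queue [1, 5, 2, 16, 13, 9, 6, 3, 15, 17]
Visit 1 → queue [5, 2, 16, 13, 9, 6, 3, 15, 17]
Visit 5 → queue [2, 16, 13, 9, 6, 3, 15, 17]
Visit 2; enqueue 10 → queue [16, 13, 9, 6, 3, 15, 17, 10]
Visit 16; enqueue 7 → queue [13, 9, 6, 3, 15, 17, 10, 7]
Visit 13 → queue [9, 6, 3, 15, 17, 10, 7]
Visit 9 → queue [6, 3, 15, 17, 10, 7]
Visit 6 → queue [3, 15, 17, 10, 7]
Visit 3 → queue [15, 17, 10, 7]
Visit 15; enqueue 12 → queue [17, 10, 7, 12]
Visit 17 → queue [10, 7, 12]
Visit 10; enqueue 4 → queue [7, 12, 4]
Visit 7 → queue [12, 4]
Visit 12; enqueue 14 → queue [4, 14]
Visit 4 → queue [14]
Visit 14 → queue []

18 8 11 1 5 2 16 13 9 6 3 15 17 10 7 12 4 14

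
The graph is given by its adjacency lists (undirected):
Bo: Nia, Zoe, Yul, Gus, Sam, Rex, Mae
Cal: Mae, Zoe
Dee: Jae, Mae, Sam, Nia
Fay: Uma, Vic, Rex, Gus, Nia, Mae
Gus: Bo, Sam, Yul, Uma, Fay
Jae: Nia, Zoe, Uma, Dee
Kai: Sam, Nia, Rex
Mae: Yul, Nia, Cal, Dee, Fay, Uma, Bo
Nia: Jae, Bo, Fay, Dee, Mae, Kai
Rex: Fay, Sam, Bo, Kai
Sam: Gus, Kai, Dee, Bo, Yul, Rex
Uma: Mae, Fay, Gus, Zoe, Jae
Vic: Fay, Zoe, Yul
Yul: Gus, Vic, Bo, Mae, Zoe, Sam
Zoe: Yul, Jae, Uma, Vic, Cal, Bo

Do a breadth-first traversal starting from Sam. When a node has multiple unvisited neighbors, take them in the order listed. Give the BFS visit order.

Visit Sam; enqueue Gus, Kai, Dee, Bo, Yul, Rex → queue [Gus, Kai, Dee, Bo, Yul, Rex]
Visit Gus; enqueue Uma, Fay → queue [Kai, Dee, Bo, Yul, Rex, Uma, Fay]
Visit Kai; enqueue Nia → queue [Dee, Bo, Yul, Rex, Uma, Fay, Nia]
Visit Dee; enqueue Jae, Mae → queue [Bo, Yul, Rex, Uma, Fay, Nia, Jae, Mae]
Visit Bo; enqueue Zoe → queue [Yul, Rex, Uma, Fay, Nia, Jae, Mae, Zoe]
Visit Yul; enqueue Vic → queue [Rex, Uma, Fay, Nia, Jae, Mae, Zoe, Vic]
Visit Rex → queue [Uma, Fay, Nia, Jae, Mae, Zoe, Vic]
Visit Uma → queue [Fay, Nia, Jae, Mae, Zoe, Vic]
Visit Fay → queue [Nia, Jae, Mae, Zoe, Vic]
Visit Nia → queue [Jae, Mae, Zoe, Vic]
Visit Jae → queue [Mae, Zoe, Vic]
Visit Mae; enqueue Cal → queue [Zoe, Vic, Cal]
Visit Zoe → queue [Vic, Cal]
Visit Vic → queue [Cal]
Visit Cal → queue []

Sam -> Gus -> Kai -> Dee -> Bo -> Yul -> Rex -> Uma -> Fay -> Nia -> Jae -> Mae -> Zoe -> Vic -> Cal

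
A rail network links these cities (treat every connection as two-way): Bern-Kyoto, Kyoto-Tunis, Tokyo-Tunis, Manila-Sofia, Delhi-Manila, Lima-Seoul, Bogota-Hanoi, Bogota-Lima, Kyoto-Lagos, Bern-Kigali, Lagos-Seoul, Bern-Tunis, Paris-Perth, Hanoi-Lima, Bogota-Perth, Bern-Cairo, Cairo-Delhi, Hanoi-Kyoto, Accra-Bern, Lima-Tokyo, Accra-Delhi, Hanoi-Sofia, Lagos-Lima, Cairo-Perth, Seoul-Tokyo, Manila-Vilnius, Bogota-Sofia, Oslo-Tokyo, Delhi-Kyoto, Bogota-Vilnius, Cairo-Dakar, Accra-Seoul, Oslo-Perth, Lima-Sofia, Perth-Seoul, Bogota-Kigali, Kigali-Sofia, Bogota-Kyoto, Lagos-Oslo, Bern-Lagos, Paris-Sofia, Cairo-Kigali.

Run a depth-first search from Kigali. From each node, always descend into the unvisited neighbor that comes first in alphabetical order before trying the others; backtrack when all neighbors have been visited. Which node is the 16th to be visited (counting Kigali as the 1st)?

Tunis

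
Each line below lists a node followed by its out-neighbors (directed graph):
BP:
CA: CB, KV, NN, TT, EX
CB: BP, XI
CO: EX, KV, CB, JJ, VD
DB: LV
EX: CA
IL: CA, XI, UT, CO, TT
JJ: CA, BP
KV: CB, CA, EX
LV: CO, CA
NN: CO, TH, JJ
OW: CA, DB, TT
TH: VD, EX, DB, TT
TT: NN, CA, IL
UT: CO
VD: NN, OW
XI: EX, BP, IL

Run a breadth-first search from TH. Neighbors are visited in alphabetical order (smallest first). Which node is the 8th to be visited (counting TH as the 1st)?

Visit TH; enqueue DB, EX, TT, VD → queue [DB, EX, TT, VD]
Visit DB; enqueue LV → queue [EX, TT, VD, LV]
Visit EX; enqueue CA → queue [TT, VD, LV, CA]
Visit TT; enqueue IL, NN → queue [VD, LV, CA, IL, NN]
Visit VD; enqueue OW → queue [LV, CA, IL, NN, OW]
Visit LV; enqueue CO → queue [CA, IL, NN, OW, CO]
Visit CA; enqueue CB, KV → queue [IL, NN, OW, CO, CB, KV]
Visit IL; enqueue UT, XI → queue [NN, OW, CO, CB, KV, UT, XI]
Visit NN; enqueue JJ → queue [OW, CO, CB, KV, UT, XI, JJ]
Visit OW → queue [CO, CB, KV, UT, XI, JJ]
Visit CO → queue [CB, KV, UT, XI, JJ]
Visit CB; enqueue BP → queue [KV, UT, XI, JJ, BP]
Visit KV → queue [UT, XI, JJ, BP]
Visit UT → queue [XI, JJ, BP]
Visit XI → queue [JJ, BP]
Visit JJ → queue [BP]
Visit BP → queue []

Visit order: TH, DB, EX, TT, VD, LV, CA, IL, NN, OW, CO, CB, KV, UT, XI, JJ, BP

IL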